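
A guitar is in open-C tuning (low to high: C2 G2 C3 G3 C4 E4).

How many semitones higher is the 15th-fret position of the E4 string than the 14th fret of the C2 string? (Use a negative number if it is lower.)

29 semitones

E4 at fret 15 → G5 (MIDI 79); C2 at fret 14 → D3 (MIDI 50).
79 − 50 = 29, so the two pitches are 29 semitones apart.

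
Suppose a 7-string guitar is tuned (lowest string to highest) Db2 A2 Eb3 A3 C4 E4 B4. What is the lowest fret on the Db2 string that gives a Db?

From Db2, count semitones up the chromatic scale until reaching Db: Db — 0 steps.

0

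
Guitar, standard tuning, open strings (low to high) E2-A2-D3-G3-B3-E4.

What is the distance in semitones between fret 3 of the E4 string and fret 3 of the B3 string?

E4 at fret 3 → G4 (MIDI 67); B3 at fret 3 → D4 (MIDI 62).
67 − 62 = 5, so the two pitches are 5 semitones apart, with G4 the higher.

5 semitones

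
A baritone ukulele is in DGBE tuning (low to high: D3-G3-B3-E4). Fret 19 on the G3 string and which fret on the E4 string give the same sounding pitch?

10

G3 at fret 19 is G3 + 19 semitones = D5.
The open E4 string is 9 semitones above the open G3, so the same pitch on the E4 string lies at fret 19 − 9 = 10.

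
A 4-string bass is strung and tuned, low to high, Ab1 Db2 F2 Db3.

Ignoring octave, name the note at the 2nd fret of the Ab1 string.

Each fret is one semitone, so Ab1 + 2 = Bb.

Bb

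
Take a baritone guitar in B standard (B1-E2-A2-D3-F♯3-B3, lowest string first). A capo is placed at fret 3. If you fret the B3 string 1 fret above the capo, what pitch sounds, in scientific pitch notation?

D♯4

The capo raises the open B3 by 3 semitones to D4; fretting 1 more gives B3 + 3 + 1 = B3 + 4 semitones = D♯4.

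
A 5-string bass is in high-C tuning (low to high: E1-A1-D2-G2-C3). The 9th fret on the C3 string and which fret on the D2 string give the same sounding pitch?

C3 at fret 9 is C3 + 9 semitones = A3.
The open D2 string is 10 semitones below the open C3, so the same pitch on the D2 string lies at fret 9 + 10 = 19.

19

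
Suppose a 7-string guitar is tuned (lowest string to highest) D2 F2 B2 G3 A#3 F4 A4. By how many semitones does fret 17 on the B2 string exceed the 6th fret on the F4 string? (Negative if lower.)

-7 semitones

B2 at fret 17 → E4 (MIDI 64); F4 at fret 6 → B4 (MIDI 71).
64 − 71 = -7, so the two pitches are 7 semitones apart.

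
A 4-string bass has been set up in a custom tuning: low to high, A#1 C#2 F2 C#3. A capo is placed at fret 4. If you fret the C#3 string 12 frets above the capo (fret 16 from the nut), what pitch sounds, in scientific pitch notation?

F4

The capo raises the open C#3 by 4 semitones to F3; fretting 12 more gives C#3 + 4 + 12 = C#3 + 16 semitones = F4.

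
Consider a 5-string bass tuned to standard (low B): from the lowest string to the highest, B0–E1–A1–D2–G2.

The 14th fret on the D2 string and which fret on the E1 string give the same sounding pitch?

24

D2 at fret 14 is D2 + 14 semitones = E3.
The open E1 string is 10 semitones below the open D2, so the same pitch on the E1 string lies at fret 14 + 10 = 24.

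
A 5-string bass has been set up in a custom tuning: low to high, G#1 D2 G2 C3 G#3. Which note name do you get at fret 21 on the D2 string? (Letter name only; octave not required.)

B

Each fret is one semitone, so D2 + 21 = B.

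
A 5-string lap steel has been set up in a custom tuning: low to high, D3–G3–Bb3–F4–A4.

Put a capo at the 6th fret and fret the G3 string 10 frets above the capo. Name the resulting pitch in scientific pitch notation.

B4

The capo raises the open G3 by 6 semitones to Db4; fretting 10 more gives G3 + 6 + 10 = G3 + 16 semitones = B4.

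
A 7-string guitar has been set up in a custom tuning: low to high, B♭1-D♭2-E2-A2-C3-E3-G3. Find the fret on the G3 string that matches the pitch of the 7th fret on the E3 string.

4

E3 at fret 7 is E3 + 7 semitones = B3.
The open G3 string is 3 semitones above the open E3, so the same pitch on the G3 string lies at fret 7 − 3 = 4.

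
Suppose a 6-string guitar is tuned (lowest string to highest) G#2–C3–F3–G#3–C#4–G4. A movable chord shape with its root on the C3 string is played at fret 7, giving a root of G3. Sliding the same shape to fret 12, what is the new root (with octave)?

Moving from fret 7 to fret 12 shifts the root by 5 semitones.
G3 up 5 semitones is C4.

C4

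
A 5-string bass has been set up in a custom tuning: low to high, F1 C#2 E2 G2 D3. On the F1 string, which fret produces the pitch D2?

D2 is 9 semitones above the open F1 (F–F#–G–G#–A–A#–B–C–C#–D), so it sits at fret 9.

9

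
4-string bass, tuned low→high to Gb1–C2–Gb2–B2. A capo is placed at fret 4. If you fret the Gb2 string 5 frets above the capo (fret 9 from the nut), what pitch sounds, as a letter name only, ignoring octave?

Eb

The capo raises the open Gb2 by 4 semitones to Bb2; fretting 5 more gives Gb2 + 4 + 5 = Gb2 + 9 semitones, landing on Eb.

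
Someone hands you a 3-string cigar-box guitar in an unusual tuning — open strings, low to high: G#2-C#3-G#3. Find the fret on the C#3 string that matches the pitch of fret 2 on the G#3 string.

9

G#3 at fret 2 is G#3 + 2 semitones = A#3.
The open C#3 string is 7 semitones below the open G#3, so the same pitch on the C#3 string lies at fret 2 + 7 = 9.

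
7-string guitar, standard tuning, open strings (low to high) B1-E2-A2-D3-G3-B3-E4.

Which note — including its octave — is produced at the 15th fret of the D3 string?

F4

Each fret is one semitone, so D3 + 15 = F4.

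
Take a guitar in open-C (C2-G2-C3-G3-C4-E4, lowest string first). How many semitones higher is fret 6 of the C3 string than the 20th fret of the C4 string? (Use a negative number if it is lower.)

C3 at fret 6 → F#3 (MIDI 54); C4 at fret 20 → G#5 (MIDI 80).
54 − 80 = -26, so the two pitches are 26 semitones apart.

-26 semitones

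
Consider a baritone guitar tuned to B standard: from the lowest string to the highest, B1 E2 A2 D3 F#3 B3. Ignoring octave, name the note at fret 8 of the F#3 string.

D

F#3 is MIDI 54. Adding 8 gives 62; 62 mod 12 = 2, i.e. D.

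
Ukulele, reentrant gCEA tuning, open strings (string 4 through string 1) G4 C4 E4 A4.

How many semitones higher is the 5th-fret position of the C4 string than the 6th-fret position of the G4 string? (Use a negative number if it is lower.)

C4 at fret 5 → F4 (MIDI 65); G4 at fret 6 → C#5 (MIDI 73).
65 − 73 = -8, so the two pitches are 8 semitones apart.

-8 semitones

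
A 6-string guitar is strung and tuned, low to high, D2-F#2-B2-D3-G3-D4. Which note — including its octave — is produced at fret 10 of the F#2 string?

F#2 is MIDI 42. Adding 10 gives 52, which is E3.

E3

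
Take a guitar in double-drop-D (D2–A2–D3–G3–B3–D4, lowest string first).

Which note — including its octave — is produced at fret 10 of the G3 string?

F4

The open G3 string plus 10 semitones: G–G#–A–A#–…–D#–E–F.
The walk passes from B into C once, so the octave number goes from 3 to 4.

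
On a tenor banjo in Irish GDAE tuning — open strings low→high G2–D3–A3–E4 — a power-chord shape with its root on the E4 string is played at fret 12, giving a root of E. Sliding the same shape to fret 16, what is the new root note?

G#

Moving from fret 12 to fret 16 shifts the root by 4 semitones.
E up 4 semitones is G#.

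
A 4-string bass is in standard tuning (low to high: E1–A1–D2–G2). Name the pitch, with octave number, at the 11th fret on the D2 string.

Each fret is one semitone, so D2 + 11 = C#3.
(Equivalently spelled Db3.)

C#3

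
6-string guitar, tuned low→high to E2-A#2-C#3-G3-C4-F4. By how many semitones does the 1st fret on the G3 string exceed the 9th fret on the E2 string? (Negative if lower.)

7 semitones

G3 at fret 1 → G#3 (MIDI 56); E2 at fret 9 → C#3 (MIDI 49).
56 − 49 = 7, so the two pitches are 7 semitones apart.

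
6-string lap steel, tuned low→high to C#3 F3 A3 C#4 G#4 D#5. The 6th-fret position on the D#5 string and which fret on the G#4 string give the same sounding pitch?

Fret 6 on D#5 is MIDI 75 + 6 = 81 (A5). On the G#4 string (open MIDI 68), that pitch is 81 − 68 = fret 13.

13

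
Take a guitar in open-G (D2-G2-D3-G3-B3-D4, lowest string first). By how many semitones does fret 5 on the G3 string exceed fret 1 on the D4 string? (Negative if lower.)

G3 at fret 5 → C4 (MIDI 60); D4 at fret 1 → D#4 (MIDI 63).
60 − 63 = -3, so the two pitches are 3 semitones apart.

-3 semitones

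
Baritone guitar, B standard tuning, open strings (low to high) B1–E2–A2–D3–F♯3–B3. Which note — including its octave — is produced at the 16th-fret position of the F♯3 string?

A♯4

F♯3 is MIDI 54. Adding 16 gives 70, which is A♯4.
(Equivalently spelled B♭4.)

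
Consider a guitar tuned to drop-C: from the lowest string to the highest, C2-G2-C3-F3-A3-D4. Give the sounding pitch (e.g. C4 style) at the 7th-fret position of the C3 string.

G3

Each fret is one semitone, so C3 + 7 = G3.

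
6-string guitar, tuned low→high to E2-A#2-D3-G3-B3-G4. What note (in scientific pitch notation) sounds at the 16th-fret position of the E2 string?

The open E2 string plus 16 semitones: E–F–F#–G–…–F#–G–G#.
The walk passes from B into C once, so the octave number goes from 2 to 3.

G#3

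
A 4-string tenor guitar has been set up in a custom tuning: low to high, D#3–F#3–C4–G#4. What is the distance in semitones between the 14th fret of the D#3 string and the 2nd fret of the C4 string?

D#3 at fret 14 → F4 (MIDI 65); C4 at fret 2 → D4 (MIDI 62).
65 − 62 = 3, so the two pitches are 3 semitones apart, with F4 the higher.

3 semitones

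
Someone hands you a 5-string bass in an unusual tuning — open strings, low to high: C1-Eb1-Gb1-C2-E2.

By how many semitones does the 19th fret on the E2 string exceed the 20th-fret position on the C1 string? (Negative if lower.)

E2 at fret 19 → B3 (MIDI 59); C1 at fret 20 → Ab2 (MIDI 44).
59 − 44 = 15, so the two pitches are 15 semitones apart.

15 semitones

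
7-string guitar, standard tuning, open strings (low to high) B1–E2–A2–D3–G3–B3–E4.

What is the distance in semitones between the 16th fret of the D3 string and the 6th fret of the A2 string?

15 semitones

D3 at fret 16 → F#4 (MIDI 66); A2 at fret 6 → D#3 (MIDI 51).
66 − 51 = 15, so the two pitches are 15 semitones apart, with F#4 the higher.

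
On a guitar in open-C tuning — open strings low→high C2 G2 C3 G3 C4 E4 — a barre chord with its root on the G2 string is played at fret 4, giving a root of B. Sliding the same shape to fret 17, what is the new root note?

Moving from fret 4 to fret 17 shifts the root by 13 semitones.
B up 13 semitones is C.

C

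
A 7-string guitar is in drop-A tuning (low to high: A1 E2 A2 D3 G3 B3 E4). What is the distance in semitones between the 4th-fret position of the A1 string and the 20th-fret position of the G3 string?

38 semitones

A1 at fret 4 → C♯2 (MIDI 37); G3 at fret 20 → D♯5 (MIDI 75).
37 − 75 = -38, so the two pitches are 38 semitones apart, with D♯5 the higher.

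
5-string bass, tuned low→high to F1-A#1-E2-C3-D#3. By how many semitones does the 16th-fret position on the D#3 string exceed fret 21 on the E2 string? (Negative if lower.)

D#3 at fret 16 → G4 (MIDI 67); E2 at fret 21 → C#4 (MIDI 61).
67 − 61 = 6, so the two pitches are 6 semitones apart.

6 semitones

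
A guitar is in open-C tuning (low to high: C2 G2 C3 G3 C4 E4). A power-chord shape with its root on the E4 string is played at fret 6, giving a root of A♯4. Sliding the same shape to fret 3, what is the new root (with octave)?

G4

Moving from fret 6 to fret 3 shifts the root by -3 semitones.
A♯4 down 3 semitones is G4.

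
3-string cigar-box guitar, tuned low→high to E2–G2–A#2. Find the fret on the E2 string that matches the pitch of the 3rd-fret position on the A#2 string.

9

A#2 at fret 3 is A#2 + 3 semitones = C#3.
The open E2 string is 6 semitones below the open A#2, so the same pitch on the E2 string lies at fret 3 + 6 = 9.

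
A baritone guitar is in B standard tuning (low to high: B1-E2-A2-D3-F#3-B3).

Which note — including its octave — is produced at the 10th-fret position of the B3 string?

A4

The open B3 string plus 10 semitones: B–C–C#–D–…–G–G#–A.
The walk passes from B into C once, so the octave number goes from 3 to 4.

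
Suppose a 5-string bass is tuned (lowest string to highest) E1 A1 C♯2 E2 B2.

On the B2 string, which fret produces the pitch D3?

D3 is 3 semitones above the open B2 (B–C–C#–D), so it sits at fret 3.

3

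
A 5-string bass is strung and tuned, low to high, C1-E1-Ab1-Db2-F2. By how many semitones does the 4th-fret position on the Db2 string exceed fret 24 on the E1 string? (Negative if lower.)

Db2 at fret 4 → F2 (MIDI 41); E1 at fret 24 → E3 (MIDI 52).
41 − 52 = -11, so the two pitches are 11 semitones apart.

-11 semitones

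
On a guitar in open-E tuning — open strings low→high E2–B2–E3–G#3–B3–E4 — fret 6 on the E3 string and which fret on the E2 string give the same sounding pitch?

18

E3 at fret 6 is E3 + 6 semitones = A#3.
The open E2 string is 12 semitones below the open E3, so the same pitch on the E2 string lies at fret 6 + 12 = 18.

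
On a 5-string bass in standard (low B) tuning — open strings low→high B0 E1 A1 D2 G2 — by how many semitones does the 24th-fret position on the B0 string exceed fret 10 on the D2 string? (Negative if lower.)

-1 semitone

B0 at fret 24 → B2 (MIDI 47); D2 at fret 10 → C3 (MIDI 48).
47 − 48 = -1, so the two pitches are 1 semitone apart.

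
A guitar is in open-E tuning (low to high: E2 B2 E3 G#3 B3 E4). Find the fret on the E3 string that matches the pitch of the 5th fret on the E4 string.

E4 at fret 5 is E4 + 5 semitones = A4.
The open E3 string is 12 semitones below the open E4, so the same pitch on the E3 string lies at fret 5 + 12 = 17.

17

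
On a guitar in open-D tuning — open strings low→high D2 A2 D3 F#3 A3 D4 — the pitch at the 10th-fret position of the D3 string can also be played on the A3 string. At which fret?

3

D3 at fret 10 is D3 + 10 semitones = C4.
The open A3 string is 7 semitones above the open D3, so the same pitch on the A3 string lies at fret 10 − 7 = 3.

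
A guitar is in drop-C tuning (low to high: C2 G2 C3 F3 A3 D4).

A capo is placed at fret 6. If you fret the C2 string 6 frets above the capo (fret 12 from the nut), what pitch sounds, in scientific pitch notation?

C3

The capo raises the open C2 by 6 semitones to F#2; fretting 6 more gives C2 + 6 + 6 = C2 + 12 semitones = C3.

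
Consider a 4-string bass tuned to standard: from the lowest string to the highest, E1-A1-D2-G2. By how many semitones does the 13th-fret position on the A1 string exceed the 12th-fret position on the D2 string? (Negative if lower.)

-4 semitones

A1 at fret 13 → A♯2 (MIDI 46); D2 at fret 12 → D3 (MIDI 50).
46 − 50 = -4, so the two pitches are 4 semitones apart.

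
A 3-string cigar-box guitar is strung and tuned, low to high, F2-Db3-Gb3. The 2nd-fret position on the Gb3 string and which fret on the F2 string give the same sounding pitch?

15

Gb3 at fret 2 is Gb3 + 2 semitones = Ab3.
The open F2 string is 13 semitones below the open Gb3, so the same pitch on the F2 string lies at fret 2 + 13 = 15.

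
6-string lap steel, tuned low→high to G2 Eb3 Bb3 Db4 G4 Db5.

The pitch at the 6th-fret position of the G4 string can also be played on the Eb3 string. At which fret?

22

Fret 6 on G4 is MIDI 67 + 6 = 73 (Db5). On the Eb3 string (open MIDI 51), that pitch is 73 − 51 = fret 22.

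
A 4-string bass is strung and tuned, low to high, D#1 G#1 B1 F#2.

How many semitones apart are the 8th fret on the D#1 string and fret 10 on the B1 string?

D#1 at fret 8 → B1 (MIDI 35); B1 at fret 10 → A2 (MIDI 45).
35 − 45 = -10, so the two pitches are 10 semitones apart, with A2 the higher.

10 semitones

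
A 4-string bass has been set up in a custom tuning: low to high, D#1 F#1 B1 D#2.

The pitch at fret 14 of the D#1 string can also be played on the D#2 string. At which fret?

2

D#1 at fret 14 is D#1 + 14 semitones = F2.
The open D#2 string is 12 semitones above the open D#1, so the same pitch on the D#2 string lies at fret 14 − 12 = 2.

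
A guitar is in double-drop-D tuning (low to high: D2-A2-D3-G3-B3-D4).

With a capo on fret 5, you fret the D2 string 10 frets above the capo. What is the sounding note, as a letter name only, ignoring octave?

F

The capo raises the open D2 by 5 semitones to G2; fretting 10 more gives D2 + 5 + 10 = D2 + 15 semitones, landing on F.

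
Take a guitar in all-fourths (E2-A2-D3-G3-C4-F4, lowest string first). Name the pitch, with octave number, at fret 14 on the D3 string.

The open D3 string plus 14 semitones: D–D#–E–F–…–D–D#–E.
The walk passes from B into C once, so the octave number goes from 3 to 4.

E4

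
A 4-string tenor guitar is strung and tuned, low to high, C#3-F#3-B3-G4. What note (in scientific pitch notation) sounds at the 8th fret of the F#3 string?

The open F#3 string plus 8 semitones: F#–G–G#–A–A#–B–C–C#–D.
The walk passes from B into C once, so the octave number goes from 3 to 4.

D4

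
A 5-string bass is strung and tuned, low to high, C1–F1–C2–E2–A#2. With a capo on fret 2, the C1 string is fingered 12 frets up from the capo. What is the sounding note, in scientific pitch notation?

The capo raises the open C1 by 2 semitones to D1; fretting 12 more gives C1 + 2 + 12 = C1 + 14 semitones = D2.

D2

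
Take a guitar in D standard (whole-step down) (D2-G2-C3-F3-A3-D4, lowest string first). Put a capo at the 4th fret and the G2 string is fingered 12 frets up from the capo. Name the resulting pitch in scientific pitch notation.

B3

The capo raises the open G2 by 4 semitones to B2; fretting 12 more gives G2 + 4 + 12 = G2 + 16 semitones = B3.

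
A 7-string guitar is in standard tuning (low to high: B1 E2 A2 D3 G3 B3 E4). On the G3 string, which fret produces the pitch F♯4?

11

F♯4 is 11 semitones above the open G3 (G–G#–A–A#–…–E–F–F#), so it sits at fret 11.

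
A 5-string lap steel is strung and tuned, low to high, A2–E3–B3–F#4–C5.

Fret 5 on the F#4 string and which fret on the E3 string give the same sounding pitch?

19

Fret 5 on F#4 is MIDI 66 + 5 = 71 (B4). On the E3 string (open MIDI 52), that pitch is 71 − 52 = fret 19.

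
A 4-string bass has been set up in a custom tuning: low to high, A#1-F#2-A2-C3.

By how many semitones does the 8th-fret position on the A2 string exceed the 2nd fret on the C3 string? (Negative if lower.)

3 semitones

A2 at fret 8 → F3 (MIDI 53); C3 at fret 2 → D3 (MIDI 50).
53 − 50 = 3, so the two pitches are 3 semitones apart.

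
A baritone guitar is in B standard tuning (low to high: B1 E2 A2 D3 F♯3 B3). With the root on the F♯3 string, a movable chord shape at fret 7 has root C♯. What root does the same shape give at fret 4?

Moving from fret 7 to fret 4 shifts the root by -3 semitones.
C♯ down 3 semitones is A♯.

A♯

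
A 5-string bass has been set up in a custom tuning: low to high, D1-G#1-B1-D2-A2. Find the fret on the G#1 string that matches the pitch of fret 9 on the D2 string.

D2 at fret 9 is D2 + 9 semitones = B2.
The open G#1 string is 6 semitones below the open D2, so the same pitch on the G#1 string lies at fret 9 + 6 = 15.

15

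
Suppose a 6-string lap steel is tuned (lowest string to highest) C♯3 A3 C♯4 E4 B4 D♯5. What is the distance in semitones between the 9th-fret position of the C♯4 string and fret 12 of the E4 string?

6 semitones

C♯4 at fret 9 → A♯4 (MIDI 70); E4 at fret 12 → E5 (MIDI 76).
70 − 76 = -6, so the two pitches are 6 semitones apart, with E5 the higher.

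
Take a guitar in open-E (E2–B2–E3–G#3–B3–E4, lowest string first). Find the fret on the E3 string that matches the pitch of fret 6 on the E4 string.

18

Fret 6 on E4 is MIDI 64 + 6 = 70 (A#4). On the E3 string (open MIDI 52), that pitch is 70 − 52 = fret 18.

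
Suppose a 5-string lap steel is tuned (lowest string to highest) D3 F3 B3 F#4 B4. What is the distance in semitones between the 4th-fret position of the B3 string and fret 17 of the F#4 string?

B3 at fret 4 → D#4 (MIDI 63); F#4 at fret 17 → B5 (MIDI 83).
63 − 83 = -20, so the two pitches are 20 semitones apart, with B5 the higher.

20 semitones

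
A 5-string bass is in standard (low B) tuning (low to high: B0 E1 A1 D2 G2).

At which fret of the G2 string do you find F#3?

11

F#3 is 11 semitones above the open G2 (G–G#–A–A#–…–E–F–F#), so it sits at fret 11.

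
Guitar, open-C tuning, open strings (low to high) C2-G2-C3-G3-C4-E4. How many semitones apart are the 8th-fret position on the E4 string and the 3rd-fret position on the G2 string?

E4 at fret 8 → C5 (MIDI 72); G2 at fret 3 → A♯2 (MIDI 46).
72 − 46 = 26, so the two pitches are 26 semitones apart, with C5 the higher.

26 semitones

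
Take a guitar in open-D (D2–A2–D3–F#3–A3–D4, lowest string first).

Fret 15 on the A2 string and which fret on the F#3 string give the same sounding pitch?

Fret 15 on A2 is MIDI 45 + 15 = 60 (C4). On the F#3 string (open MIDI 54), that pitch is 60 − 54 = fret 6.

6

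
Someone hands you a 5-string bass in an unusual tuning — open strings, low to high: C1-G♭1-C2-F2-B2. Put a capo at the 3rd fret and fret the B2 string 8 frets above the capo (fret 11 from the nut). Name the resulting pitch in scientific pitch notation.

B♭3

The capo raises the open B2 by 3 semitones to D3; fretting 8 more gives B2 + 3 + 8 = B2 + 11 semitones = B♭3.
(Also written A♯.)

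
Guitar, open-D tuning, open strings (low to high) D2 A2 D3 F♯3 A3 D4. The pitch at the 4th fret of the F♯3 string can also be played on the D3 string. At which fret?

8

F♯3 at fret 4 is F♯3 + 4 semitones = A♯3.
The open D3 string is 4 semitones below the open F♯3, so the same pitch on the D3 string lies at fret 4 + 4 = 8.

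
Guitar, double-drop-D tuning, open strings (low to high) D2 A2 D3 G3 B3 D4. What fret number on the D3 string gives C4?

C4 is 10 semitones above the open D3 (D–D#–E–F–…–A#–B–C), so it sits at fret 10.

10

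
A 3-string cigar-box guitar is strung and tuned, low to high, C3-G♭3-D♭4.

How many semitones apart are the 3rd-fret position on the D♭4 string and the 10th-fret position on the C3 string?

D♭4 at fret 3 → E4 (MIDI 64); C3 at fret 10 → B♭3 (MIDI 58).
64 − 58 = 6, so the two pitches are 6 semitones apart, with E4 the higher.

6 semitones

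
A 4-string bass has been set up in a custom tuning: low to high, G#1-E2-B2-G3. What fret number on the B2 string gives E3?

E3 is 5 semitones above the open B2 (B–C–C#–D–D#–E), so it sits at fret 5.

5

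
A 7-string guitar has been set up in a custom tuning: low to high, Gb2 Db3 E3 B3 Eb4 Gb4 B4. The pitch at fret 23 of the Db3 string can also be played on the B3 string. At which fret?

Fret 23 on Db3 is MIDI 49 + 23 = 72 (C5). On the B3 string (open MIDI 59), that pitch is 72 − 59 = fret 13.

13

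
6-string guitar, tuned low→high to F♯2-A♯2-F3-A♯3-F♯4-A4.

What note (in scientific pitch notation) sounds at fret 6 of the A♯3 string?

The open A♯3 string plus 6 semitones: A#–B–C–C#–D–D#–E.
The walk passes from B into C once, so the octave number goes from 3 to 4.

E4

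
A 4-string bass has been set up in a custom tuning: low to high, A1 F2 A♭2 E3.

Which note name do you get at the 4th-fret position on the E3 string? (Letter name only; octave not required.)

A♭

Each fret is one semitone, so E3 + 4 = A♭.
(Equivalently spelled G♯.)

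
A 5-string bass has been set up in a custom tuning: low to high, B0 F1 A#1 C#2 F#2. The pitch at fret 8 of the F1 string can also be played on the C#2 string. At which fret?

0

Fret 8 on F1 is MIDI 29 + 8 = 37 (C#2). On the C#2 string (open MIDI 37), that pitch is 37 − 37 = fret 0.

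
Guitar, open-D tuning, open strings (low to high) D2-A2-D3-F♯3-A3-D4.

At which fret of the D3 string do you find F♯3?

4

F♯3 is 4 semitones above the open D3 (D–D#–E–F–F#), so it sits at fret 4.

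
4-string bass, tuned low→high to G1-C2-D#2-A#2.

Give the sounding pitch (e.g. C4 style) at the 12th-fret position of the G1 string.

The open G1 string plus 12 semitones: G–G#–A–A#–…–F–F#–G.
The walk passes from B into C once, so the octave number goes from 1 to 2.

G2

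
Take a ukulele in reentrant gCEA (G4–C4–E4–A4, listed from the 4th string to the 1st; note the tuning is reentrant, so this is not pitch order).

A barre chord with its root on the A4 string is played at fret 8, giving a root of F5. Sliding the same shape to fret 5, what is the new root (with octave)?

Moving from fret 8 to fret 5 shifts the root by -3 semitones.
F5 down 3 semitones is D5.

D5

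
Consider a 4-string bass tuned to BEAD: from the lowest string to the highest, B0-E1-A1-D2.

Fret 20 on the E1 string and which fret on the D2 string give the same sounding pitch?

10

Fret 20 on E1 is MIDI 28 + 20 = 48 (C3). On the D2 string (open MIDI 38), that pitch is 48 − 38 = fret 10.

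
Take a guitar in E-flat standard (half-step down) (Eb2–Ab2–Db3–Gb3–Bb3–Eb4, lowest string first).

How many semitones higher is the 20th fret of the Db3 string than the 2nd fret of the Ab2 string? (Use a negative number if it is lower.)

23 semitones

Db3 at fret 20 → A4 (MIDI 69); Ab2 at fret 2 → Bb2 (MIDI 46).
69 − 46 = 23, so the two pitches are 23 semitones apart.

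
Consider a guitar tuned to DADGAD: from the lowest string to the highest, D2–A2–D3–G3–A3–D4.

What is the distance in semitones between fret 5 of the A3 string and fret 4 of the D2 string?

20 semitones

A3 at fret 5 → D4 (MIDI 62); D2 at fret 4 → F#2 (MIDI 42).
62 − 42 = 20, so the two pitches are 20 semitones apart, with D4 the higher.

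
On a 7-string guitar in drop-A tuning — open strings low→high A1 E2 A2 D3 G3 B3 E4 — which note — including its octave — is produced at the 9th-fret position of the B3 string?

G#4

Each fret is one semitone, so B3 + 9 = G#4.
(Equivalently spelled Ab4.)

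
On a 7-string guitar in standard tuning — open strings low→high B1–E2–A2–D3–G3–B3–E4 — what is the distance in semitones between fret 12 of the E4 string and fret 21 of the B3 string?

E4 at fret 12 → E5 (MIDI 76); B3 at fret 21 → G♯5 (MIDI 80).
76 − 80 = -4, so the two pitches are 4 semitones apart, with G♯5 the higher.

4 semitones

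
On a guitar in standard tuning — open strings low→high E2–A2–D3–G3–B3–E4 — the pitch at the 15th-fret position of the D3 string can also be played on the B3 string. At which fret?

D3 at fret 15 is D3 + 15 semitones = F4.
The open B3 string is 9 semitones above the open D3, so the same pitch on the B3 string lies at fret 15 − 9 = 6.

6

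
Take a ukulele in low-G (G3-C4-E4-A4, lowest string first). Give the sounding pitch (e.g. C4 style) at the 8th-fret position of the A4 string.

F5

The open A4 string plus 8 semitones: A–A#–B–C–C#–D–D#–E–F.
The walk passes from B into C once, so the octave number goes from 4 to 5.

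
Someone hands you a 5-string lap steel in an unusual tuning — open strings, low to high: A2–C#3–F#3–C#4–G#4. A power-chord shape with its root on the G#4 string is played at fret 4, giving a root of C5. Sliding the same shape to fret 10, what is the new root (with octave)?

F#5

Moving from fret 4 to fret 10 shifts the root by 6 semitones.
C5 up 6 semitones is F#5.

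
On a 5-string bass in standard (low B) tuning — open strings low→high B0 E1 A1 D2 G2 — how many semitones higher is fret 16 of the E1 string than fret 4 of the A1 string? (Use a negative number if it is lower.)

E1 at fret 16 → G#2 (MIDI 44); A1 at fret 4 → C#2 (MIDI 37).
44 − 37 = 7, so the two pitches are 7 semitones apart.

7 semitones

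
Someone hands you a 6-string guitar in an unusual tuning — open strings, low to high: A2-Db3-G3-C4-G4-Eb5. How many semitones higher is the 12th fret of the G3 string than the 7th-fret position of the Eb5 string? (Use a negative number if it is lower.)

G3 at fret 12 → G4 (MIDI 67); Eb5 at fret 7 → Bb5 (MIDI 82).
67 − 82 = -15, so the two pitches are 15 semitones apart.

-15 semitones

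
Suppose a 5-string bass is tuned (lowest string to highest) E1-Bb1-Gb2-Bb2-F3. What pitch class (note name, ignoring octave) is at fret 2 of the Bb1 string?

The open Bb1 string plus 2 semitones: Bb–B–C.

C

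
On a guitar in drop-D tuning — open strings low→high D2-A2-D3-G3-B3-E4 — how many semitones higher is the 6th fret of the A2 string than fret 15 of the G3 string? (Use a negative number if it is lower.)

-19 semitones

A2 at fret 6 → D#3 (MIDI 51); G3 at fret 15 → A#4 (MIDI 70).
51 − 70 = -19, so the two pitches are 19 semitones apart.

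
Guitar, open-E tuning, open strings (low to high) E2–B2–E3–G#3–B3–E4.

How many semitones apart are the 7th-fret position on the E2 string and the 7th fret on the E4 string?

E2 at fret 7 → B2 (MIDI 47); E4 at fret 7 → B4 (MIDI 71).
47 − 71 = -24, so the two pitches are 24 semitones apart, with B4 the higher.

24 semitones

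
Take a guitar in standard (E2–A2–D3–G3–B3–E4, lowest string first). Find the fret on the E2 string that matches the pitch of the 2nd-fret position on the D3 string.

Fret 2 on D3 is MIDI 50 + 2 = 52 (E3). On the E2 string (open MIDI 40), that pitch is 52 − 40 = fret 12.

12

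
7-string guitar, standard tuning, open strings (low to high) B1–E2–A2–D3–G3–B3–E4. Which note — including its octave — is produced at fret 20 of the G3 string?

D#5

Each fret is one semitone, so G3 + 20 = D#5.
(Equivalently spelled Eb5.)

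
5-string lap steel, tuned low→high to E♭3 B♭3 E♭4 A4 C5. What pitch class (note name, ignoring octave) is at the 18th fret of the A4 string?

Each fret is one semitone, so A4 + 18 = E♭.
(Equivalently spelled D♯.)

E♭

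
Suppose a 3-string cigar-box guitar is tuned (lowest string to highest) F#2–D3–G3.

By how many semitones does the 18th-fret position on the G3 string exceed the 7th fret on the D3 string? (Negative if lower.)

G3 at fret 18 → C#5 (MIDI 73); D3 at fret 7 → A3 (MIDI 57).
73 − 57 = 16, so the two pitches are 16 semitones apart.

16 semitones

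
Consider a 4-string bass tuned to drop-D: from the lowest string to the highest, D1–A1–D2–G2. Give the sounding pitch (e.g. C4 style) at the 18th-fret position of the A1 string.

D♯3

A1 is MIDI 33. Adding 18 gives 51, which is D♯3.
(Equivalently spelled E♭3.)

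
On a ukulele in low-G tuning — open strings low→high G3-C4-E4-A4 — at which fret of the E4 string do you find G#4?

G#4 is 4 semitones above the open E4 (E–F–F#–G–G#), so it sits at fret 4.

4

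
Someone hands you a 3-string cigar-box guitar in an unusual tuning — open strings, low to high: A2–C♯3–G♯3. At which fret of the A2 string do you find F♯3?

F♯3 is 9 semitones above the open A2 (A–A#–B–C–C#–D–D#–E–F–F#), so it sits at fret 9.

9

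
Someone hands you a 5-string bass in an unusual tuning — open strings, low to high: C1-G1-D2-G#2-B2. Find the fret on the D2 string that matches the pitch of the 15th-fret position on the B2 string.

24

Fret 15 on B2 is MIDI 47 + 15 = 62 (D4). On the D2 string (open MIDI 38), that pitch is 62 − 38 = fret 24.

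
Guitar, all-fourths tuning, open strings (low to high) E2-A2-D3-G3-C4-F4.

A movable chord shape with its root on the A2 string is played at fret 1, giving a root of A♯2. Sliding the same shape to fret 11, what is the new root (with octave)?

Moving from fret 1 to fret 11 shifts the root by 10 semitones.
A♯2 up 10 semitones is G♯3.

G♯3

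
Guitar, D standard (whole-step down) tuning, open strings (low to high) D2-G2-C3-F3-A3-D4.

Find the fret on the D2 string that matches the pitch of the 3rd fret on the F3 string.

18

F3 at fret 3 is F3 + 3 semitones = G#3.
The open D2 string is 15 semitones below the open F3, so the same pitch on the D2 string lies at fret 3 + 15 = 18.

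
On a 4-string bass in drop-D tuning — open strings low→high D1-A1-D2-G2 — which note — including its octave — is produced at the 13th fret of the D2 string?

D#3

The open D2 string plus 13 semitones: D–D#–E–F–…–C#–D–D#.
The walk passes from B into C once, so the octave number goes from 2 to 3.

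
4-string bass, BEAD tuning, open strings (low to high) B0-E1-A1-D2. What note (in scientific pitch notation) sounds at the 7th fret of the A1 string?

The open A1 string plus 7 semitones: A–A#–B–C–C#–D–D#–E.
The walk passes from B into C once, so the octave number goes from 1 to 2.

E2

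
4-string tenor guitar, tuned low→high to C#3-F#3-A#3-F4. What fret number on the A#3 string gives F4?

F4 is 7 semitones above the open A#3 (A#–B–C–C#–D–D#–E–F), so it sits at fret 7.

7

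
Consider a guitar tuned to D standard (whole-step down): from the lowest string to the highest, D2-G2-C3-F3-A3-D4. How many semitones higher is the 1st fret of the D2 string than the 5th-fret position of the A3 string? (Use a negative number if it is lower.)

-23 semitones

D2 at fret 1 → D♯2 (MIDI 39); A3 at fret 5 → D4 (MIDI 62).
39 − 62 = -23, so the two pitches are 23 semitones apart.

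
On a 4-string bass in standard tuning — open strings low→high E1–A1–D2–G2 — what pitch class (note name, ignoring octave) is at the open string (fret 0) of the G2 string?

G

Fret 0 is the open string itself, so the pitch is just G.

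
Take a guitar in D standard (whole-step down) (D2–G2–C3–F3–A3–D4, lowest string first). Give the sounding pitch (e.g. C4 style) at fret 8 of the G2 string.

D♯3

G2 is MIDI 43. Adding 8 gives 51, which is D♯3.
(Equivalently spelled E♭3.)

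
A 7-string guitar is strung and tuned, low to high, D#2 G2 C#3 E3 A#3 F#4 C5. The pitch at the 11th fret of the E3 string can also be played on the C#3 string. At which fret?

E3 at fret 11 is E3 + 11 semitones = D#4.
The open C#3 string is 3 semitones below the open E3, so the same pitch on the C#3 string lies at fret 11 + 3 = 14.

14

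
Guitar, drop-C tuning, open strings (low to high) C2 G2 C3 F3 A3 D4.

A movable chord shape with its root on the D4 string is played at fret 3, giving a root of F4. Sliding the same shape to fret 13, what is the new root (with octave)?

D#5

Moving from fret 3 to fret 13 shifts the root by 10 semitones.
F4 up 10 semitones is D#5.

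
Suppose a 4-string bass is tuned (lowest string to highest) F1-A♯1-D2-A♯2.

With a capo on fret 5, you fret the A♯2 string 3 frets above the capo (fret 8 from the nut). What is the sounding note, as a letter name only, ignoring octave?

The capo raises the open A♯2 by 5 semitones to D♯3; fretting 3 more gives A♯2 + 5 + 3 = A♯2 + 8 semitones, landing on F♯.
(Also written G♭.)

F♯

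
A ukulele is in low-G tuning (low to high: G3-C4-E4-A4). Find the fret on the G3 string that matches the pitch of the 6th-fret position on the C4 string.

11

Fret 6 on C4 is MIDI 60 + 6 = 66 (F#4). On the G3 string (open MIDI 55), that pitch is 66 − 55 = fret 11.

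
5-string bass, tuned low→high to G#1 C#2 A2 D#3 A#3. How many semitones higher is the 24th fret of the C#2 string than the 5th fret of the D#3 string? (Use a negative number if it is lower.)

5 semitones

C#2 at fret 24 → C#4 (MIDI 61); D#3 at fret 5 → G#3 (MIDI 56).
61 − 56 = 5, so the two pitches are 5 semitones apart.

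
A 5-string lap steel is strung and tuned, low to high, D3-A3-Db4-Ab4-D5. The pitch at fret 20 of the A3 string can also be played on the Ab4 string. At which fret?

9

A3 at fret 20 is A3 + 20 semitones = F5.
The open Ab4 string is 11 semitones above the open A3, so the same pitch on the Ab4 string lies at fret 20 − 11 = 9.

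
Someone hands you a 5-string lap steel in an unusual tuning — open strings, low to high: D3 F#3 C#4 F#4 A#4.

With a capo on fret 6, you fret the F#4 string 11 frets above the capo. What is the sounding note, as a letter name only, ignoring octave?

B

The capo raises the open F#4 by 6 semitones to C5; fretting 11 more gives F#4 + 6 + 11 = F#4 + 17 semitones, landing on B.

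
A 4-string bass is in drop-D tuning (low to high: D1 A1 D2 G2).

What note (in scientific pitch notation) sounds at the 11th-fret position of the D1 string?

Each fret is one semitone, so D1 + 11 = C#2.
(Equivalently spelled Db2.)

C#2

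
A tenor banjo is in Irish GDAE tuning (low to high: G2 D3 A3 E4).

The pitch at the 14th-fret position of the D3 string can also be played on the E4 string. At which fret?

0

Fret 14 on D3 is MIDI 50 + 14 = 64 (E4). On the E4 string (open MIDI 64), that pitch is 64 − 64 = fret 0.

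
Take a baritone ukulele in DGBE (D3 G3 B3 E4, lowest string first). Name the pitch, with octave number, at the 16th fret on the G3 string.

The open G3 string plus 16 semitones: G–G#–A–A#–…–A–A#–B.
The walk passes from B into C once, so the octave number goes from 3 to 4.

B4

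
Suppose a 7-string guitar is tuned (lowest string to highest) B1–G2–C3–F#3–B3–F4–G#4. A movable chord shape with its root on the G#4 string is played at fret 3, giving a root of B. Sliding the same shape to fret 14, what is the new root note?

Moving from fret 3 to fret 14 shifts the root by 11 semitones.
B up 11 semitones is A#.

A#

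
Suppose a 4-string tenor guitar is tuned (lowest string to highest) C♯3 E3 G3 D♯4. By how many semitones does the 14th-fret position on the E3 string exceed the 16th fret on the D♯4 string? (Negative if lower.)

E3 at fret 14 → F♯4 (MIDI 66); D♯4 at fret 16 → G5 (MIDI 79).
66 − 79 = -13, so the two pitches are 13 semitones apart.

-13 semitones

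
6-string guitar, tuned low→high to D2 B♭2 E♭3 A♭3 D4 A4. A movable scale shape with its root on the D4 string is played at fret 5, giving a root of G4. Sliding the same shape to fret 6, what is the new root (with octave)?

A♭4

Moving from fret 5 to fret 6 shifts the root by 1 semitone.
G4 up 1 semitone is A♭4.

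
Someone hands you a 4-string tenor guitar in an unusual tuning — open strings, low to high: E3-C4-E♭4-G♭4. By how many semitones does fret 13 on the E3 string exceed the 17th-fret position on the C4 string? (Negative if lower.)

E3 at fret 13 → F4 (MIDI 65); C4 at fret 17 → F5 (MIDI 77).
65 − 77 = -12, so the two pitches are 12 semitones apart.

-12 semitones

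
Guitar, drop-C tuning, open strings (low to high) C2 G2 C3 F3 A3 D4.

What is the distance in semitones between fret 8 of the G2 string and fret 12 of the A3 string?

G2 at fret 8 → D♯3 (MIDI 51); A3 at fret 12 → A4 (MIDI 69).
51 − 69 = -18, so the two pitches are 18 semitones apart, with A4 the higher.

18 semitones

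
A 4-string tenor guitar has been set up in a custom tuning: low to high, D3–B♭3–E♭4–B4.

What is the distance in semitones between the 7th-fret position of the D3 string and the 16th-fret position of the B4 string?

D3 at fret 7 → A3 (MIDI 57); B4 at fret 16 → E♭6 (MIDI 87).
57 − 87 = -30, so the two pitches are 30 semitones apart, with E♭6 the higher.

30 semitones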